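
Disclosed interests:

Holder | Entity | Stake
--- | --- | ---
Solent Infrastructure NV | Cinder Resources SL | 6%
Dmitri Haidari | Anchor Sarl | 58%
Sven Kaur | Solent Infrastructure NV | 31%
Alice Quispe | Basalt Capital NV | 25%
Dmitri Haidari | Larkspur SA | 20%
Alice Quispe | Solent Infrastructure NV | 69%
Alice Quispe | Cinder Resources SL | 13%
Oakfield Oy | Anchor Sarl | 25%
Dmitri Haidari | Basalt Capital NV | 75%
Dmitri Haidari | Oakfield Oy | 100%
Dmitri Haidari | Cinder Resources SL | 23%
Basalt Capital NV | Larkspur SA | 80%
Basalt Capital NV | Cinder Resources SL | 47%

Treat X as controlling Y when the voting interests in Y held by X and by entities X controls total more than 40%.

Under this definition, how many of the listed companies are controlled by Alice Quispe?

Alice holds 69% of Solent, so Alice controls Solent.
No other company's threshold is met.
Alice controls 1 company.

1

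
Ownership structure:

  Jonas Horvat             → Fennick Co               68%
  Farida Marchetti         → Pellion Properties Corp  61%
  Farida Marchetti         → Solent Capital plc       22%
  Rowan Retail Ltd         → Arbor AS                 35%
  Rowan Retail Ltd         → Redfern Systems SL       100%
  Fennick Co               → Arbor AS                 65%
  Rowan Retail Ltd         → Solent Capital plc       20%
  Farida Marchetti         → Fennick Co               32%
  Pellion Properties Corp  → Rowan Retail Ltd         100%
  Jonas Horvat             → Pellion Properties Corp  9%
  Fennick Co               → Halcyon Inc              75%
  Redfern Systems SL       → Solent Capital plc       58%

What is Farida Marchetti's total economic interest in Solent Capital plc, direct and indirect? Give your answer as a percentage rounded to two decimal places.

69.58%

Farida reaches Solent along 3 paths.
Via Pellion → Rowan: 61% × 100% × 20% = 12.2%.
Via Pellion → Rowan → Redfern: 61% × 100% × 100% × 58% = 35.38%.
Direct stake: 22% = 22%.
Total: 12.2% + 35.38% + 22% = 69.58%.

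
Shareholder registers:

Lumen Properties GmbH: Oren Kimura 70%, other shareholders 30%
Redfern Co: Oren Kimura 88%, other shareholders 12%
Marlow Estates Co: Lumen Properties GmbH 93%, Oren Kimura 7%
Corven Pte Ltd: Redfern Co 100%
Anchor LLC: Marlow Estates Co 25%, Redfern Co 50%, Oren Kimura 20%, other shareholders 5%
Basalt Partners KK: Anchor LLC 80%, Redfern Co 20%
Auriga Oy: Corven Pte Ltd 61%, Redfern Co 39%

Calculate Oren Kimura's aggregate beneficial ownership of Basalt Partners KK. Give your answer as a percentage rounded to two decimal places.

Oren reaches Basalt along 5 paths.
Via Lumen → Marlow → Anchor: 70% × 93% × 25% × 80% = 13.02%.
Via Marlow → Anchor: 7% × 25% × 80% = 1.4%.
Via Redfern → Anchor: 88% × 50% × 80% = 35.2%.
Via Anchor: 20% × 80% = 16%.
Via Redfern: 88% × 20% = 17.6%.
Total: 13.02% + 1.4% + 35.2% + 16% + 17.6% = 83.22%.

83.22%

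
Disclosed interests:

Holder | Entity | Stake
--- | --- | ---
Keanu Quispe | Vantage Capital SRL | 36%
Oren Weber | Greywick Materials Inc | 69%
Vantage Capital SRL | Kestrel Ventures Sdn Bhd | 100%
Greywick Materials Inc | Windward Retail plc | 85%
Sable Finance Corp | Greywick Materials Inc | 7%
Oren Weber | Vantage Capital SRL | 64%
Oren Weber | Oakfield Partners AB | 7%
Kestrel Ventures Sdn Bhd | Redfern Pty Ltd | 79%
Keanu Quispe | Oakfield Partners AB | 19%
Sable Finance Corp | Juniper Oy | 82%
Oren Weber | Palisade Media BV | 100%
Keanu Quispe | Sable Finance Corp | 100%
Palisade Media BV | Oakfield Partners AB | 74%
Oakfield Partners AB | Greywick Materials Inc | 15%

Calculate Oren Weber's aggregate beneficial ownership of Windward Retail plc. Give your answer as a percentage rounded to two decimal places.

Oren reaches Windward along 3 paths.
Via Greywick: 69% × 85% = 58.65%.
Via Palisade → Oakfield → Greywick: 100% × 74% × 15% × 85% = 9.435%.
Via Oakfield → Greywick: 7% × 15% × 85% = 0.8925%.
Total: 58.65% + 9.435% + 0.8925% = 68.9775%.
Rounded: 68.98%.

68.98%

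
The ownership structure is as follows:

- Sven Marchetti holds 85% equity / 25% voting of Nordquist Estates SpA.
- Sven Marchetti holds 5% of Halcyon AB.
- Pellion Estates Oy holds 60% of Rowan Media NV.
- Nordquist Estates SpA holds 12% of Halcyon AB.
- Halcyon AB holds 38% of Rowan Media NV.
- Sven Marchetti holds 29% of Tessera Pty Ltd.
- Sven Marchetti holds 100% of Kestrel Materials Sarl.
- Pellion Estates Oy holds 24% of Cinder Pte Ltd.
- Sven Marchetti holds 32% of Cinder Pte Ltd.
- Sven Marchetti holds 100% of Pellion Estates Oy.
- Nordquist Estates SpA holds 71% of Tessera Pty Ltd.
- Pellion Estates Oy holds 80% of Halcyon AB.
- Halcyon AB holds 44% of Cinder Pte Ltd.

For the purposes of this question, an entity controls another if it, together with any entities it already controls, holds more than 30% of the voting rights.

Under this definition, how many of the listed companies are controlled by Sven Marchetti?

Sven holds 100% of Kestrel, so Sven controls Kestrel.
Sven holds 100% of Pellion, so Sven controls Pellion.
Sven and Pellion together hold 5% + 80% = 85% of Halcyon, so Sven controls Halcyon.
Sven and Halcyon and Pellion together hold 32% + 44% + 24% = 100% of Cinder, so Sven controls Cinder.
Halcyon and Pellion together hold 38% + 60% = 98% of Rowan, so Sven controls Rowan.
No other company's threshold is met.
Sven controls 5 companies.

5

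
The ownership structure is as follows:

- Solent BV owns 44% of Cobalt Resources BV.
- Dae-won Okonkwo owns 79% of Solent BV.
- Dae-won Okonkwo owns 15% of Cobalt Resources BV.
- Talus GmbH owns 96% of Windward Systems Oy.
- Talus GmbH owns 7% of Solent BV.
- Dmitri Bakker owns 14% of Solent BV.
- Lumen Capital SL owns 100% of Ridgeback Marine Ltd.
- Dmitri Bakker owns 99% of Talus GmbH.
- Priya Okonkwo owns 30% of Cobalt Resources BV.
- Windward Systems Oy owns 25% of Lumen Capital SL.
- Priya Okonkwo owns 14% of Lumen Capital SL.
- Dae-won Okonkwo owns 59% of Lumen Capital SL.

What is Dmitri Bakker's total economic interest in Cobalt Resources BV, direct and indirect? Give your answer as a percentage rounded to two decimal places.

9.21%

Dmitri reaches Cobalt along 2 paths.
Via Solent: 14% × 44% = 6.16%.
Via Talus → Solent: 99% × 7% × 44% = 3.0492%.
Total: 6.16% + 3.0492% = 9.2092%.
Rounded: 9.21%.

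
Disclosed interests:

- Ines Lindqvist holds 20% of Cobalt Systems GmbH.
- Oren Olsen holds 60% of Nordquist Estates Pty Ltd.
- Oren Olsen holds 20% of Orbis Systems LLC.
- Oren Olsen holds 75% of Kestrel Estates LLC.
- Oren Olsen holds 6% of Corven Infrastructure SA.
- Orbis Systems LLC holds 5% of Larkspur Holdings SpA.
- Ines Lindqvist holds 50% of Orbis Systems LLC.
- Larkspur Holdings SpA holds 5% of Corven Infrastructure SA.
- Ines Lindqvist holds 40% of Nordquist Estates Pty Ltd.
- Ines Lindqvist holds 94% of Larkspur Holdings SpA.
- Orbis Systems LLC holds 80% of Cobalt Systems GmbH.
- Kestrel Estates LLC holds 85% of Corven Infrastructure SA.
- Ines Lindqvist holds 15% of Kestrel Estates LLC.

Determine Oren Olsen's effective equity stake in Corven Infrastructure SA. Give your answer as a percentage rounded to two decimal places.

69.80%

Oren reaches Corven along 3 paths.
Direct stake: 6% = 6%.
Via Kestrel: 75% × 85% = 63.75%.
Via Orbis → Larkspur: 20% × 5% × 5% = 0.05%.
Total: 6% + 63.75% + 0.05% = 69.8%.
Rounded: 69.80%.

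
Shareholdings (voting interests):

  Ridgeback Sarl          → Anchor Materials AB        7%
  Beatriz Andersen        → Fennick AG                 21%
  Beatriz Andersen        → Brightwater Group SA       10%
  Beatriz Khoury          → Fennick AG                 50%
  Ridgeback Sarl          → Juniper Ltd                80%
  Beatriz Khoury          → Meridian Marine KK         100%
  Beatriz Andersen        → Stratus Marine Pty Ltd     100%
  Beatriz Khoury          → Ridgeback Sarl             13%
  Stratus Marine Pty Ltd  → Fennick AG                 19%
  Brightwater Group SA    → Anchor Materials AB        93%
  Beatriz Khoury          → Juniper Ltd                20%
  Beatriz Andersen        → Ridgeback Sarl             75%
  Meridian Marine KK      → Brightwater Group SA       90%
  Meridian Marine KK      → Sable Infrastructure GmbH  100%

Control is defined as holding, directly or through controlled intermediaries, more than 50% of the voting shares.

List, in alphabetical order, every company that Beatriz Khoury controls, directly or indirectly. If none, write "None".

Beatriz Khoury holds 100% of Meridian, so Beatriz Khoury controls Meridian.
Meridian holds 90% of Brightwater, so Beatriz Khoury controls Brightwater.
Brightwater holds 93% of Anchor, so Beatriz Khoury controls Anchor.
Meridian holds 100% of Sable, so Beatriz Khoury controls Sable.
No other company's threshold is met.

Anchor Materials AB, Brightwater Group SA, Meridian Marine KK, Sable Infrastructure GmbH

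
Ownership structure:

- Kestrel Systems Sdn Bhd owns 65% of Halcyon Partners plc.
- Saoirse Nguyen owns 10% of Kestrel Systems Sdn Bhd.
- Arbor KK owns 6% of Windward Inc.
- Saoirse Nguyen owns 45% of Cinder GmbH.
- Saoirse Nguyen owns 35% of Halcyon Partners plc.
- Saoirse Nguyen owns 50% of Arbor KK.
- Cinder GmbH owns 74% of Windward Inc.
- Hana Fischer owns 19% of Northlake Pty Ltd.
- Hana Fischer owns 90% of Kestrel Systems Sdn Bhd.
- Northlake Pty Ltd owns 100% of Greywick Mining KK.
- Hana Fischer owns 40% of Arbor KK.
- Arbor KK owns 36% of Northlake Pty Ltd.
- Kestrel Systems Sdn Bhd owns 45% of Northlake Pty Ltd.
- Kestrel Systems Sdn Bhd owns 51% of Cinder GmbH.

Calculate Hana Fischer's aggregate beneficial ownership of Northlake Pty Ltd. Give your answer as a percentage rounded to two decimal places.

73.90%

Hana reaches Northlake along 3 paths.
Via Arbor: 40% × 36% = 14.4%.
Direct stake: 19% = 19%.
Via Kestrel: 90% × 45% = 40.5%.
Total: 14.4% + 19% + 40.5% = 73.9%.
Rounded: 73.90%.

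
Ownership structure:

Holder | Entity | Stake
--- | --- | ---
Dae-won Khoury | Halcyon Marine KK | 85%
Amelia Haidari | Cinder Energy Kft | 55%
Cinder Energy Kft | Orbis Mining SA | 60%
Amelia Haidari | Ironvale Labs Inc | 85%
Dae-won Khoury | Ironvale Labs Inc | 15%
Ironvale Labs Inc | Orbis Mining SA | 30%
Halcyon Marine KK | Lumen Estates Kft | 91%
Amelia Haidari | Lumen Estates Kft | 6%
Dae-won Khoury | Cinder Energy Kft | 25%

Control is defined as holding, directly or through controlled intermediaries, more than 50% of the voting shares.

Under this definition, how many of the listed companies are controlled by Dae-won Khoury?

2

Dae-won holds 85% of Halcyon, so Dae-won controls Halcyon.
Halcyon holds 91% of Lumen, so Dae-won controls Lumen.
No other company's threshold is met.
Dae-won controls 2 companies.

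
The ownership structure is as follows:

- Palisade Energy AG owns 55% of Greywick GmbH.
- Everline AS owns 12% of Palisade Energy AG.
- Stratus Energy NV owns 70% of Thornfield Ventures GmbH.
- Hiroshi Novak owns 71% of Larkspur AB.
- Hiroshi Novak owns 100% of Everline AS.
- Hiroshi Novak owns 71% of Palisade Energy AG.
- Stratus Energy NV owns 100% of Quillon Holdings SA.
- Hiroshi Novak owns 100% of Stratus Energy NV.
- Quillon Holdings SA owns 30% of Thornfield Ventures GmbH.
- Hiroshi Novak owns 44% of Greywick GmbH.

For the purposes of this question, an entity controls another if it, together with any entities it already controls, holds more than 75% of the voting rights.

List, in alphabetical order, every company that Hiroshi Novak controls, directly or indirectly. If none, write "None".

Hiroshi holds 100% of Everline, so Hiroshi controls Everline.
Hiroshi holds 100% of Stratus, so Hiroshi controls Stratus.
Stratus holds 100% of Quillon, so Hiroshi controls Quillon.
Stratus and Quillon together hold 70% + 30% = 100% of Thornfield, so Hiroshi controls Thornfield.
Hiroshi and Everline together hold 71% + 12% = 83% of Palisade, so Hiroshi controls Palisade.
Palisade and Hiroshi together hold 55% + 44% = 99% of Greywick, so Hiroshi controls Greywick.
No other company's threshold is met.

Everline AS, Greywick GmbH, Palisade Energy AG, Quillon Holdings SA, Stratus Energy NV, Thornfield Ventures GmbH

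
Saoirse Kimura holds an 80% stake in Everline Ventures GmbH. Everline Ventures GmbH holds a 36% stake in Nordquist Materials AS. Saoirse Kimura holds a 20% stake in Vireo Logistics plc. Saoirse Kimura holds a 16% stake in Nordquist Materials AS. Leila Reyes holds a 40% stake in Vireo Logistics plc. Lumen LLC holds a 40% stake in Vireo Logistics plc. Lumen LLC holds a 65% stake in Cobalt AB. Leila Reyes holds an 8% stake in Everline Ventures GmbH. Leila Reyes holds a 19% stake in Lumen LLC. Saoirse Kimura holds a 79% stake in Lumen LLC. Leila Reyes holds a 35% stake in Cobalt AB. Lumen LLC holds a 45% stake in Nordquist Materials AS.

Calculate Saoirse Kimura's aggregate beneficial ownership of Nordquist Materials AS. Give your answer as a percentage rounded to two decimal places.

Saoirse reaches Nordquist along 3 paths.
Via Lumen: 79% × 45% = 35.55%.
Via Everline: 80% × 36% = 28.8%.
Direct stake: 16% = 16%.
Total: 35.55% + 28.8% + 16% = 80.35%.

80.35%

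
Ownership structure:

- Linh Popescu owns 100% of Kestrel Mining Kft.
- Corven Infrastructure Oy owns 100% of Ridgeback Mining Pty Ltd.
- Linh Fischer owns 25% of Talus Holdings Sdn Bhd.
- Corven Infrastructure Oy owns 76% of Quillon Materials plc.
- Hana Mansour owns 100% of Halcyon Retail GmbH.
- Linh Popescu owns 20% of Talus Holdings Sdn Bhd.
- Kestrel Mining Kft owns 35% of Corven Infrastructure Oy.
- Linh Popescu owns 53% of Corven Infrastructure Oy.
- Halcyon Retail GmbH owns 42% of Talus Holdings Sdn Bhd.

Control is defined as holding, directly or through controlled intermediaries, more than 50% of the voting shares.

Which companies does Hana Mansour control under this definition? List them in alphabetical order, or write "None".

Halcyon Retail GmbH

Hana holds 100% of Halcyon, so Hana controls Halcyon.
No other company's threshold is met.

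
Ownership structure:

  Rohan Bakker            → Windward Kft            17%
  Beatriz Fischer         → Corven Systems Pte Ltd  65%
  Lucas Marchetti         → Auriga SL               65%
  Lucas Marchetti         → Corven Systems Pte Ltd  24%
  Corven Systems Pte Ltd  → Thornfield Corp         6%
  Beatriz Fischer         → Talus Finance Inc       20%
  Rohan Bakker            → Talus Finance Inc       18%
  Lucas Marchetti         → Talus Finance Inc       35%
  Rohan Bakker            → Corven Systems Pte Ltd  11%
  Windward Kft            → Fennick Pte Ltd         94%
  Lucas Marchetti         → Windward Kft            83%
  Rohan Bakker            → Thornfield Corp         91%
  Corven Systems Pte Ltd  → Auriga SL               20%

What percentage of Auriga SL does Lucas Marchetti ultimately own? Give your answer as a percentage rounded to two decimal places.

69.80%

Lucas reaches Auriga along 2 paths.
Via Corven: 24% × 20% = 4.8%.
Direct stake: 65% = 65%.
Total: 4.8% + 65% = 69.8%.
Rounded: 69.80%.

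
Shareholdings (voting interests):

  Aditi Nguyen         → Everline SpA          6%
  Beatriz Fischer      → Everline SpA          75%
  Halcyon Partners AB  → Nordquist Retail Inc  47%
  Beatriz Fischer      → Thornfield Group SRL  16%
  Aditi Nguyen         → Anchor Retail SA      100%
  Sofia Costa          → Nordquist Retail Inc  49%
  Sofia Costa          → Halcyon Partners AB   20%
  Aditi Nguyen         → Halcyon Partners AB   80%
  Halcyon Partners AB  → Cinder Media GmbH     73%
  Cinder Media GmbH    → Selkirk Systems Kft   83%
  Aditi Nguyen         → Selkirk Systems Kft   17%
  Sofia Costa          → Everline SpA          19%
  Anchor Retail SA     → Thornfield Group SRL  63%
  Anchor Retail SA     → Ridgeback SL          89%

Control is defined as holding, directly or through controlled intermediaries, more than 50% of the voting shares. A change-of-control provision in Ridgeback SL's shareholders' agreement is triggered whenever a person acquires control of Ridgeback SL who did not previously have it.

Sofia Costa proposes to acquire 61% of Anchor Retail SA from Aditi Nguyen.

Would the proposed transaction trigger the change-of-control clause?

Yes

The purchase adds only to Sofia's holdings (Aditi's stake shrinks), so Sofia is the only person who could newly come to control Ridgeback.
Sofia's largest direct stake is 49% in Nordquist, which does not meet the threshold, so Sofia controls no company.
Neither Sofia nor any entity Sofia controls holds any voting interest in Ridgeback.
So before the transaction, Sofia does not control Ridgeback.
After the purchase, Sofia holds 61% of Anchor directly, and Aditi's stake falls to 39%.
Sofia holds 61% of Anchor, so Sofia controls Anchor.
Anchor holds 89% of Ridgeback, so Sofia controls Ridgeback.
Sofia did not control Ridgeback before and does after, so the clause is triggered.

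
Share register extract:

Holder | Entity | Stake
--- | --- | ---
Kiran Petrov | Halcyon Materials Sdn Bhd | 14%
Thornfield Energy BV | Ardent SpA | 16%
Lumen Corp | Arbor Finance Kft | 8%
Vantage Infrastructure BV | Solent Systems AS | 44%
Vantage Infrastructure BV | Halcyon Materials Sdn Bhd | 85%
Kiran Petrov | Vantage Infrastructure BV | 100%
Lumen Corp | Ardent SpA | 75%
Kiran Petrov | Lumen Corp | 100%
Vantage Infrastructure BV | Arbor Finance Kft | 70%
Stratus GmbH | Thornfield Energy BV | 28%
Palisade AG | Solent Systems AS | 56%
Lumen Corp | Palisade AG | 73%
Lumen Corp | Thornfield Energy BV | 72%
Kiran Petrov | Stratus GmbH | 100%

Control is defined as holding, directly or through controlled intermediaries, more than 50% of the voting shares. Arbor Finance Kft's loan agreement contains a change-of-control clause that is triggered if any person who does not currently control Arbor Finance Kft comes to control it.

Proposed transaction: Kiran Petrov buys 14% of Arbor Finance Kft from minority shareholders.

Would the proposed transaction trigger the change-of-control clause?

No

The purchase changes only Kiran's holdings, so Kiran is the only person who could newly come to control Arbor.
Kiran holds 100% of Lumen, so Kiran controls Lumen.
Kiran holds 100% of Vantage, so Kiran controls Vantage.
Lumen and Vantage together hold 8% + 70% = 78% of Arbor, so Kiran controls Arbor.
So Kiran already controls Arbor before the transaction.
After the purchase, Kiran holds 14% of Arbor directly.
Kiran controlled Arbor already, so this is not a new person acquiring control; every other person's position is unchanged or reduced.
No new person acquires control, so the clause is not triggered.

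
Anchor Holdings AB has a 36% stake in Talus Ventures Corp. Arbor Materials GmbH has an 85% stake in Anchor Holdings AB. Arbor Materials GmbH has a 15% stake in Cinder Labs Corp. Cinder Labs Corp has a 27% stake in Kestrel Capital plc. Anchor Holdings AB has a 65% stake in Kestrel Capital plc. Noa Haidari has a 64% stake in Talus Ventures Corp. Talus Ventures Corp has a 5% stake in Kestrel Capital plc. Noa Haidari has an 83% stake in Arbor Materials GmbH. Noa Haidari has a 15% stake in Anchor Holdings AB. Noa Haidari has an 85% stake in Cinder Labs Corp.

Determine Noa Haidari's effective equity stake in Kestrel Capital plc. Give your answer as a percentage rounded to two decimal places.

86.66%

Noa reaches Kestrel along 7 paths.
Via Arbor → Cinder: 83% × 15% × 27% = 3.3615%.
Via Cinder: 85% × 27% = 22.95%.
Via Anchor: 15% × 65% = 9.75%.
Via Arbor → Anchor: 83% × 85% × 65% = 45.8575%.
Via Talus: 64% × 5% = 3.2%.
Via Anchor → Talus: 15% × 36% × 5% = 0.27%.
Via Arbor → Anchor → Talus: 83% × 85% × 36% × 5% = 1.2699%.
Total: 3.3615% + 22.95% + 9.75% + 45.8575% + 3.2% + 0.27% + 1.2699% = 86.6589%.
Rounded: 86.66%.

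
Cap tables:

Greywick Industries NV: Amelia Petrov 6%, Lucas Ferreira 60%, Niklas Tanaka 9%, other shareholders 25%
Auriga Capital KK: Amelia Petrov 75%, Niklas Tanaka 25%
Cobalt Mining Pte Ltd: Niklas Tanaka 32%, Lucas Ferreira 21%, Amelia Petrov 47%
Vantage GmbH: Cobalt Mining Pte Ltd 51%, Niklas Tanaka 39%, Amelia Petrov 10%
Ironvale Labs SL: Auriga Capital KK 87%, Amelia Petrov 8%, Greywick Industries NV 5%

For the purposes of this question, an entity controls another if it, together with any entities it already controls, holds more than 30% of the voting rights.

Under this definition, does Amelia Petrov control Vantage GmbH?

Yes

Amelia holds 47% of Cobalt, so Amelia controls Cobalt.
Cobalt and Amelia together hold 51% + 10% = 61% of Vantage, so Amelia controls Vantage.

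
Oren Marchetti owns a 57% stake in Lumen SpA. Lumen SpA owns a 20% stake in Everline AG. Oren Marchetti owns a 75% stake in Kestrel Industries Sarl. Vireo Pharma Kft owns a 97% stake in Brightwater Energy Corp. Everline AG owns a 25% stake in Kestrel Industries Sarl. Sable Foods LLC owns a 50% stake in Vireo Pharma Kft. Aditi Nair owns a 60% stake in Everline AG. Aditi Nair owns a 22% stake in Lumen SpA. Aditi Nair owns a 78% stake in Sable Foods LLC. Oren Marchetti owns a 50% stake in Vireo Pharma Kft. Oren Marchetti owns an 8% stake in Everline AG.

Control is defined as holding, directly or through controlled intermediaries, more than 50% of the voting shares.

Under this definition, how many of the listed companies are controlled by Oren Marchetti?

2

Oren holds 57% of Lumen, so Oren controls Lumen.
Oren holds 75% of Kestrel, so Oren controls Kestrel.
No other company's threshold is met.
Oren controls 2 companies.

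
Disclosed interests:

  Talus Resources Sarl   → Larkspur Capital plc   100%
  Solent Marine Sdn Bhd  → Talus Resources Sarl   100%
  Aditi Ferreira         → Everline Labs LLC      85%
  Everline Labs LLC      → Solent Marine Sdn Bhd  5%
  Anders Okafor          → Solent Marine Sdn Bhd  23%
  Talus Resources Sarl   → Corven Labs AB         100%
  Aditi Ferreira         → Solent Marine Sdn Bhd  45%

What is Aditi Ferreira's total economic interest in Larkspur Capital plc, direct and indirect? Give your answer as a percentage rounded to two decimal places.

Aditi reaches Larkspur along 2 paths.
Via Everline → Solent → Talus: 85% × 5% × 100% × 100% = 4.25%.
Via Solent → Talus: 45% × 100% × 100% = 45%.
Total: 4.25% + 45% = 49.25%.

49.25%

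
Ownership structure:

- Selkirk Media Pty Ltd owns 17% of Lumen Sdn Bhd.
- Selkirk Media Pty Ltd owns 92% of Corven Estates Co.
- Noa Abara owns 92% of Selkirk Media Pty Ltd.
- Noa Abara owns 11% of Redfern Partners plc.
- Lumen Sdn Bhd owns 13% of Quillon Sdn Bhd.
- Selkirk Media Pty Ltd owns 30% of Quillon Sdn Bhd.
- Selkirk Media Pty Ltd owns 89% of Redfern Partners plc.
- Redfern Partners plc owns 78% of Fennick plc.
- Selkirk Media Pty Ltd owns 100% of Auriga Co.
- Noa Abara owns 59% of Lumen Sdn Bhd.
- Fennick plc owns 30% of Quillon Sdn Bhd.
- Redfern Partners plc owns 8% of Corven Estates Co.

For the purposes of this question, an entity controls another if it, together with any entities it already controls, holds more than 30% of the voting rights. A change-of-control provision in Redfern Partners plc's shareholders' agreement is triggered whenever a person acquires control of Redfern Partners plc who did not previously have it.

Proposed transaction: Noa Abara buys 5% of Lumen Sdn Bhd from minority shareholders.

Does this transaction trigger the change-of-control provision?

No

The purchase changes only Noa's holdings, so Noa is the only person who could newly come to control Redfern.
Noa holds 92% of Selkirk, so Noa controls Selkirk.
Selkirk and Noa together hold 89% + 11% = 100% of Redfern, so Noa controls Redfern.
So Noa already controls Redfern before the transaction.
After the purchase, Noa's direct stake in Lumen rises to 59% + 5% = 64%.
Noa controlled Redfern already, so this is not a new person acquiring control; every other person's position is unchanged or reduced.
No new person acquires control, so the clause is not triggered.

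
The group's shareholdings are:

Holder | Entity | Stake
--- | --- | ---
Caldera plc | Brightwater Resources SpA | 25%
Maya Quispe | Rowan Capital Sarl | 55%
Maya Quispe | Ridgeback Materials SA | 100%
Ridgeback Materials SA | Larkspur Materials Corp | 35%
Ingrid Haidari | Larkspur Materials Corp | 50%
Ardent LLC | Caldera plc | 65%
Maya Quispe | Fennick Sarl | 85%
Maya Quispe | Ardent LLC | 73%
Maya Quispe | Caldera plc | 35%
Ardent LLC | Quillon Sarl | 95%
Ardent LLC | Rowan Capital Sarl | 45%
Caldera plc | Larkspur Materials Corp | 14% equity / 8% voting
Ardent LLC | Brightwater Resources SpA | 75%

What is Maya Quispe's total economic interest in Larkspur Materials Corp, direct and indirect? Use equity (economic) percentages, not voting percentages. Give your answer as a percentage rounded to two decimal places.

Maya reaches Larkspur along 3 paths.
Via Ridgeback: 100% × 35% = 35%.
Via Caldera: 35% × 14% = 4.9%.
Via Ardent → Caldera: 73% × 65% × 14% = 6.643%.
Total: 35% + 4.9% + 6.643% = 46.543%.
Rounded: 46.54%.

46.54%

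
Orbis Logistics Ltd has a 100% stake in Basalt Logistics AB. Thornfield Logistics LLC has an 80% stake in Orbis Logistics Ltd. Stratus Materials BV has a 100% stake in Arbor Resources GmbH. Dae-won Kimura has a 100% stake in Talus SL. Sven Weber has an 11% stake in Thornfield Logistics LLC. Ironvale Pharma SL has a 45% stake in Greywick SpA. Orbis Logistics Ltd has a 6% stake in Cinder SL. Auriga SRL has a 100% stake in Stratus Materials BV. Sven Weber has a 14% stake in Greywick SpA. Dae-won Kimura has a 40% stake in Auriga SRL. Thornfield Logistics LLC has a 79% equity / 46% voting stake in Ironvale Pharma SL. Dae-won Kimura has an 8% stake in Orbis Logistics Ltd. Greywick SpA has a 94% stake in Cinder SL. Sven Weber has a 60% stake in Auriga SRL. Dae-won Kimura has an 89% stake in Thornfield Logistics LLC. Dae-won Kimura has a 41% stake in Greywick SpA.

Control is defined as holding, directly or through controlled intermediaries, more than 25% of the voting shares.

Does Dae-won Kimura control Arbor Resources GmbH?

Dae-won holds 40% of Auriga, so Dae-won controls Auriga.
Auriga holds 100% of Stratus, so Dae-won controls Stratus.
Stratus holds 100% of Arbor, so Dae-won controls Arbor.

Yes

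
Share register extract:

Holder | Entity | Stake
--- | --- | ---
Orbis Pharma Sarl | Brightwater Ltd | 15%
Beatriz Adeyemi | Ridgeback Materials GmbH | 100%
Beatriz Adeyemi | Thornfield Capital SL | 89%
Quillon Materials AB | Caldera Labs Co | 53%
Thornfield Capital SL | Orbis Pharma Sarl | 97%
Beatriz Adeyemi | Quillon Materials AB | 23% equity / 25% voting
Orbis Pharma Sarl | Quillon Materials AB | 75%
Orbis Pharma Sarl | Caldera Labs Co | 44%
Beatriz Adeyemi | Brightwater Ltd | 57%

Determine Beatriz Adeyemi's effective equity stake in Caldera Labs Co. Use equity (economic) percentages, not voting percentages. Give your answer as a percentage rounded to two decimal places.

84.49%

Beatriz reaches Caldera along 3 paths.
Via Thornfield → Orbis: 89% × 97% × 44% = 37.9852%.
Via Quillon: 23% × 53% = 12.19%.
Via Thornfield → Orbis → Quillon: 89% × 97% × 75% × 53% = 34.316175%.
Total: 37.9852% + 12.19% + 34.316175% = 84.491375%.
Rounded: 84.49%.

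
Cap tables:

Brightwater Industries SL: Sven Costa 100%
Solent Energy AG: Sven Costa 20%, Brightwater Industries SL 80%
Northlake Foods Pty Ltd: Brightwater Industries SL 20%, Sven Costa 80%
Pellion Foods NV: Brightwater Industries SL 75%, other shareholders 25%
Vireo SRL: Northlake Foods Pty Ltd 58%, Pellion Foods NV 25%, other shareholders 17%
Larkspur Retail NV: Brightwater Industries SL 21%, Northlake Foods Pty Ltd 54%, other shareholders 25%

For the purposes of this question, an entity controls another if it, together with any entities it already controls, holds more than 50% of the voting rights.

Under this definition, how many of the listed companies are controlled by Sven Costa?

6

Sven holds 100% of Brightwater, so Sven controls Brightwater.
Sven and Brightwater together hold 20% + 80% = 100% of Solent, so Sven controls Solent.
Brightwater and Sven together hold 20% + 80% = 100% of Northlake, so Sven controls Northlake.
Brightwater holds 75% of Pellion, so Sven controls Pellion.
Northlake and Pellion together hold 58% + 25% = 83% of Vireo, so Sven controls Vireo.
Brightwater and Northlake together hold 21% + 54% = 75% of Larkspur, so Sven controls Larkspur.
Sven controls 6 companies.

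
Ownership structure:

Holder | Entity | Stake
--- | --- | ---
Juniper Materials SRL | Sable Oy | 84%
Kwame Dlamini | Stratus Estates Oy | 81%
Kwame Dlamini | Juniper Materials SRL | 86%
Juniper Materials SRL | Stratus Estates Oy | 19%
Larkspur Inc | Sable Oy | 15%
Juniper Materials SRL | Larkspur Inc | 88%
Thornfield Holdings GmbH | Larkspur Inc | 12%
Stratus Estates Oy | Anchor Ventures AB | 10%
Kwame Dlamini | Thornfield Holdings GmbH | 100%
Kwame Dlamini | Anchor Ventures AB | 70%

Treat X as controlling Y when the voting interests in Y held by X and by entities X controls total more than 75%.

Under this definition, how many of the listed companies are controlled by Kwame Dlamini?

Kwame holds 100% of Thornfield, so Kwame controls Thornfield.
Kwame holds 86% of Juniper, so Kwame controls Juniper.
Kwame and Juniper together hold 81% + 19% = 100% of Stratus, so Kwame controls Stratus.
Juniper and Thornfield together hold 88% + 12% = 100% of Larkspur, so Kwame controls Larkspur.
Larkspur and Juniper together hold 15% + 84% = 99% of Sable, so Kwame controls Sable.
Stratus and Kwame together hold 10% + 70% = 80% of Anchor, so Kwame controls Anchor.
Kwame controls 6 companies.

6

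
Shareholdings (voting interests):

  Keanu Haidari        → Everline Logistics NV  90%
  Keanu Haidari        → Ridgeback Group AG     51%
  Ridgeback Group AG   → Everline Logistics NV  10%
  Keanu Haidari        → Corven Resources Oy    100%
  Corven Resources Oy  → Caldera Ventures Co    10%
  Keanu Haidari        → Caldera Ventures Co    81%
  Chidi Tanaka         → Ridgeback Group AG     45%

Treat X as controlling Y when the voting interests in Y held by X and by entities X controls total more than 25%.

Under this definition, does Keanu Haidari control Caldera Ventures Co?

Yes

Keanu holds 100% of Corven, so Keanu controls Corven.
Keanu and Corven together hold 81% + 10% = 91% of Caldera, so Keanu controls Caldera.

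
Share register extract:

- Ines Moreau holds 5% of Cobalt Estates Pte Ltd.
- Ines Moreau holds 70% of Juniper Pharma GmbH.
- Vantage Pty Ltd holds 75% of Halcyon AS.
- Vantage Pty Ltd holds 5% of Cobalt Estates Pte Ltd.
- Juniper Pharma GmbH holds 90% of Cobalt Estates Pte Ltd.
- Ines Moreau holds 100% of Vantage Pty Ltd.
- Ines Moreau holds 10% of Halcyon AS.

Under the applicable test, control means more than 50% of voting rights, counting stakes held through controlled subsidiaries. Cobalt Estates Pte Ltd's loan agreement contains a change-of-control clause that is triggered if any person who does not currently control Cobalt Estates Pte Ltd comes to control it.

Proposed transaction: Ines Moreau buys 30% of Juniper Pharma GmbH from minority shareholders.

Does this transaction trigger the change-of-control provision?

No

The purchase changes only Ines's holdings, so Ines is the only person who could newly come to control Cobalt.
Ines holds 100% of Vantage, so Ines controls Vantage.
Ines holds 70% of Juniper, so Ines controls Juniper.
Ines and Vantage and Juniper together hold 5% + 5% + 90% = 100% of Cobalt, so Ines controls Cobalt.
So Ines already controls Cobalt before the transaction.
After the purchase, Ines's direct stake in Juniper rises to 70% + 30% = 100%.
Ines controlled Cobalt already, so this is not a new person acquiring control; every other person's position is unchanged or reduced.
No new person acquires control, so the clause is not triggered.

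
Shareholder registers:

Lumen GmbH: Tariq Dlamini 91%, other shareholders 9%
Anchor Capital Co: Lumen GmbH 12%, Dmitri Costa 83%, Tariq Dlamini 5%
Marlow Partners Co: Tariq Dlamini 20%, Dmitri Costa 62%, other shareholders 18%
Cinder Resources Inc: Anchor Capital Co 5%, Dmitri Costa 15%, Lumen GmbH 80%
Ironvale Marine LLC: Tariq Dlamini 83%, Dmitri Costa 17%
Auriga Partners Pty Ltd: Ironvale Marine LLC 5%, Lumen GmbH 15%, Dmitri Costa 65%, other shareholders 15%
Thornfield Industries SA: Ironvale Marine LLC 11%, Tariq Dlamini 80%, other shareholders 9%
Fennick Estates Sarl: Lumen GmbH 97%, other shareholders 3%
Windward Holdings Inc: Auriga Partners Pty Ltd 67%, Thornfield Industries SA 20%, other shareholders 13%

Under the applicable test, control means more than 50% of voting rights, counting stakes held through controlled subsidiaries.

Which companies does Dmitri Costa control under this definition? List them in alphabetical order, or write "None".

Anchor Capital Co, Auriga Partners Pty Ltd, Marlow Partners Co, Windward Holdings Inc

Dmitri holds 83% of Anchor, so Dmitri controls Anchor.
Dmitri holds 62% of Marlow, so Dmitri controls Marlow.
Dmitri holds 65% of Auriga, so Dmitri controls Auriga.
Auriga holds 67% of Windward, so Dmitri controls Windward.
No other company's threshold is met.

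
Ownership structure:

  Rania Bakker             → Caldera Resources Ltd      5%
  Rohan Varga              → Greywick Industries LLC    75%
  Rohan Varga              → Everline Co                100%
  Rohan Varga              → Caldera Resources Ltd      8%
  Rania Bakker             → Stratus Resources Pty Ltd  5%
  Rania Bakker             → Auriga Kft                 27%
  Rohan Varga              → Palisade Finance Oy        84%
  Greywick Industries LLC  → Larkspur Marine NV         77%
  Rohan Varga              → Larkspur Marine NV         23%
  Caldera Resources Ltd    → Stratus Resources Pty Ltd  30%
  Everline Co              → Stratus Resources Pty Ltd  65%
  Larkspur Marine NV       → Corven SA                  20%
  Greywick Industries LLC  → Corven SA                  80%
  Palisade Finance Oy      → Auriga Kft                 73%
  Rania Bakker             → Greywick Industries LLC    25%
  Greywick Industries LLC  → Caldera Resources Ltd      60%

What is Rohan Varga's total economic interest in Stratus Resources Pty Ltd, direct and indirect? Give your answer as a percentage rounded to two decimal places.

80.90%

Rohan reaches Stratus along 3 paths.
Via Everline: 100% × 65% = 65%.
Via Caldera: 8% × 30% = 2.4%.
Via Greywick → Caldera: 75% × 60% × 30% = 13.5%.
Total: 65% + 2.4% + 13.5% = 80.9%.
Rounded: 80.90%.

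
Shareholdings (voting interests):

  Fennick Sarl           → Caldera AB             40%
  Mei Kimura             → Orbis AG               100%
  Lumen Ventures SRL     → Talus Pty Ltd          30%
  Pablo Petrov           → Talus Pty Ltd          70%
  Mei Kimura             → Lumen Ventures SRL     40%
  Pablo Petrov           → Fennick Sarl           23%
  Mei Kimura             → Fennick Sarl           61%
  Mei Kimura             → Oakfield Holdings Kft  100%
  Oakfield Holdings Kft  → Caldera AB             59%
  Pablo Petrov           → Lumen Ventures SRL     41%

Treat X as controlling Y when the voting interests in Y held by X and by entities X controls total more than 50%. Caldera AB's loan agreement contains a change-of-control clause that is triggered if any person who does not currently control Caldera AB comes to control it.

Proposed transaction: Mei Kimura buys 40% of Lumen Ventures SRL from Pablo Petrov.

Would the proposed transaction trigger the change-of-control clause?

The purchase adds only to Mei's holdings (Pablo's stake shrinks), so Mei is the only person who could newly come to control Caldera.
Mei holds 61% of Fennick, so Mei controls Fennick.
Mei holds 100% of Oakfield, so Mei controls Oakfield.
Fennick and Oakfield together hold 40% + 59% = 99% of Caldera, so Mei controls Caldera.
So Mei already controls Caldera before the transaction.
After the purchase, Mei's direct stake in Lumen rises to 40% + 40% = 80%, and Pablo's stake falls to 1%.
Mei controlled Caldera already, so this is not a new person acquiring control; every other person's position is unchanged or reduced.
No new person acquires control, so the clause is not triggered.

No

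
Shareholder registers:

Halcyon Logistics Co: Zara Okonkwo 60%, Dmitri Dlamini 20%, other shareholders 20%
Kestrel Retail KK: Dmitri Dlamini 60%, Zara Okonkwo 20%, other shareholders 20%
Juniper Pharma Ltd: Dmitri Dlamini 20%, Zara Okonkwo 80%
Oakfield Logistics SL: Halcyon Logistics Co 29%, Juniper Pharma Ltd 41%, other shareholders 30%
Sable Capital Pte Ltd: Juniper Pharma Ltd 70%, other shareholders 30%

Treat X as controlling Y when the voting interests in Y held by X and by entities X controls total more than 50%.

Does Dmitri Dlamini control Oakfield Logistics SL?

Dmitri holds 60% of Kestrel, so Dmitri controls Kestrel.
Neither Dmitri nor any entity Dmitri controls holds any voting interest in Oakfield.
So Dmitri does not control Oakfield.

No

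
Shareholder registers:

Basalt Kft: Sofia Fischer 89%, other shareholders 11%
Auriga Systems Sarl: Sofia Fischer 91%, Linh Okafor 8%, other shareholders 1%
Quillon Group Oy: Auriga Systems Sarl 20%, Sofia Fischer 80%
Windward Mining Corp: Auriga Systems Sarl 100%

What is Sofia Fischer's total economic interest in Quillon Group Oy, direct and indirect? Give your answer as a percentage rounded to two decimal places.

98.20%

Sofia reaches Quillon along 2 paths.
Via Auriga: 91% × 20% = 18.2%.
Direct stake: 80% = 80%.
Total: 18.2% + 80% = 98.2%.
Rounded: 98.20%.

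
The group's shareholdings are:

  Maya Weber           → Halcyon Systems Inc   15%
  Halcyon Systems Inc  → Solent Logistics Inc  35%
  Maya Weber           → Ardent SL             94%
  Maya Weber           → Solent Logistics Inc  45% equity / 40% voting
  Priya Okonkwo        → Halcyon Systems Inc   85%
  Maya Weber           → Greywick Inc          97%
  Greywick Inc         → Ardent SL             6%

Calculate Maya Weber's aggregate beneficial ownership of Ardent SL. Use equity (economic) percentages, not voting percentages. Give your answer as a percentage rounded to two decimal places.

99.82%

Maya reaches Ardent along 2 paths.
Direct stake: 94% = 94%.
Via Greywick: 97% × 6% = 5.82%.
Total: 94% + 5.82% = 99.82%.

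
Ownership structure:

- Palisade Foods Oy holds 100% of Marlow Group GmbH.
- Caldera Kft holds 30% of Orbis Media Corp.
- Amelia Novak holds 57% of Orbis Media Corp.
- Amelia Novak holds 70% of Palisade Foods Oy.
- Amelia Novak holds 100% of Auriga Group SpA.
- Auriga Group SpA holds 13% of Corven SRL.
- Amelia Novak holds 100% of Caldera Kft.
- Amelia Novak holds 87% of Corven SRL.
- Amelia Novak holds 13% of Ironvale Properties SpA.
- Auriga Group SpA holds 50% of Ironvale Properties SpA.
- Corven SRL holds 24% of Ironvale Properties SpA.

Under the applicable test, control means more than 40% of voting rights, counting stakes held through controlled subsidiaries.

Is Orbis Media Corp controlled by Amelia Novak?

Yes

Amelia holds 100% of Caldera, so Amelia controls Caldera.
Amelia and Caldera together hold 57% + 30% = 87% of Orbis, so Amelia controls Orbis.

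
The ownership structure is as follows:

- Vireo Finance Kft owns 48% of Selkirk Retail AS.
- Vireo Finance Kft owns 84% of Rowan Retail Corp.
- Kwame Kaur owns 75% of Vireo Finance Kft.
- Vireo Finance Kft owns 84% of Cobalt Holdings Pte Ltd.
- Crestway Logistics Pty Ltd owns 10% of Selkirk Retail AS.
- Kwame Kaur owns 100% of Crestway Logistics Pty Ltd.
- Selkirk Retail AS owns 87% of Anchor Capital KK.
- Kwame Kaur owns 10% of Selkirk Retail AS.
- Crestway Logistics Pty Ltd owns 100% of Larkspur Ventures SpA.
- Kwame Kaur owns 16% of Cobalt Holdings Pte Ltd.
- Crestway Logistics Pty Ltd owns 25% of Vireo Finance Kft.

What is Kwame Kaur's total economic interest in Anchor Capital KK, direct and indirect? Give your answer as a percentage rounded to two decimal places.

Kwame reaches Anchor along 4 paths.
Via Crestway → Selkirk: 100% × 10% × 87% = 8.7%.
Via Selkirk: 10% × 87% = 8.7%.
Via Vireo → Selkirk: 75% × 48% × 87% = 31.32%.
Via Crestway → Vireo → Selkirk: 100% × 25% × 48% × 87% = 10.44%.
Total: 8.7% + 8.7% + 31.32% + 10.44% = 59.16%.

59.16%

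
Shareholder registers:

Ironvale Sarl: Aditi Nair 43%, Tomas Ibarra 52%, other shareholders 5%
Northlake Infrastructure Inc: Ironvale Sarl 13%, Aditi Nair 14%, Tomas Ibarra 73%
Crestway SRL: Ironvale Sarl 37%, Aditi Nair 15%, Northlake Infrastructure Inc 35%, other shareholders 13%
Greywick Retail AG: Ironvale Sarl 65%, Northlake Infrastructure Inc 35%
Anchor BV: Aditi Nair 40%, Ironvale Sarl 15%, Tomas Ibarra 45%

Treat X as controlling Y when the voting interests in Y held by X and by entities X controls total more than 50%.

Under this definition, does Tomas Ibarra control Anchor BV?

Tomas holds 52% of Ironvale, so Tomas controls Ironvale.
Ironvale and Tomas together hold 15% + 45% = 60% of Anchor, so Tomas controls Anchor.

Yes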